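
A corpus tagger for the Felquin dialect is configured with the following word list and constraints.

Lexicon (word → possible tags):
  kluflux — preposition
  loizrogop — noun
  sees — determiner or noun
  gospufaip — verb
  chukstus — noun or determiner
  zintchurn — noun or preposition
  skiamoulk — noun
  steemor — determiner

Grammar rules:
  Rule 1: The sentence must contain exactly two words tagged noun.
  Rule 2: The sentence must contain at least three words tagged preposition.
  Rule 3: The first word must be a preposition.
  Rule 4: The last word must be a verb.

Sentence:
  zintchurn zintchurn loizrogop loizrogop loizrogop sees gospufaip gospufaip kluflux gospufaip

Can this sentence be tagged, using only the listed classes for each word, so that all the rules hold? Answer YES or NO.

NO

Candidates per position — 1:zintchurn {noun,preposition}; 2:zintchurn {noun,preposition}; 3:loizrogop {noun}; 4:loizrogop {noun}; 5:loizrogop {noun}; 6:sees {determiner,noun}; 7:gospufaip {verb}; 8:gospufaip {verb}; 9:kluflux {preposition}; 10:gospufaip {verb}.
Rule 1 cannot be satisfied by any choice of tags from the lexicon.
So there is no consistent tagging.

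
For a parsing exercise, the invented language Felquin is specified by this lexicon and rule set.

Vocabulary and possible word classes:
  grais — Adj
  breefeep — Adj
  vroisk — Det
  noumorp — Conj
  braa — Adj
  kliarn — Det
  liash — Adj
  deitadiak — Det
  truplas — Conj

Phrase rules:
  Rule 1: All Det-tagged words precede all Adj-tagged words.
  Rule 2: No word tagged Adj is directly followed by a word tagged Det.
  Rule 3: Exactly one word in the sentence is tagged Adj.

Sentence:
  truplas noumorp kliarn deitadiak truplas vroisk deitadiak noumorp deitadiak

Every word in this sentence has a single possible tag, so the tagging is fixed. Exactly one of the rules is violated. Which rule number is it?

Fixed tagging: Conj Conj Det Det Conj Det Det Conj Det.
Checking each rule: R1 pass, R2 pass, R3 fail.
Only rule 3 fails.

3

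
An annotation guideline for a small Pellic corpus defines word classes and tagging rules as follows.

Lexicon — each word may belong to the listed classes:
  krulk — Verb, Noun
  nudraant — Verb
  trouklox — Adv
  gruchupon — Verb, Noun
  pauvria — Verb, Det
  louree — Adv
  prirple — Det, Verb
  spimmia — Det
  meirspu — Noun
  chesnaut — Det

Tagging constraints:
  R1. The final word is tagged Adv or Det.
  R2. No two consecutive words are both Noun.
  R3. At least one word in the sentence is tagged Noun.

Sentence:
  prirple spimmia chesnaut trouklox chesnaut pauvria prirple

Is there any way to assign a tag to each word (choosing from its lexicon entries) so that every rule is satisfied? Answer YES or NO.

NO

Candidates per position — 1:prirple {Det,Verb}; 2:spimmia {Det}; 3:chesnaut {Det}; 4:trouklox {Adv}; 5:chesnaut {Det}; 6:pauvria {Verb,Det}; 7:prirple {Det,Verb}.
Rule 3 cannot be satisfied by any choice of tags from the lexicon.
So there is no consistent tagging.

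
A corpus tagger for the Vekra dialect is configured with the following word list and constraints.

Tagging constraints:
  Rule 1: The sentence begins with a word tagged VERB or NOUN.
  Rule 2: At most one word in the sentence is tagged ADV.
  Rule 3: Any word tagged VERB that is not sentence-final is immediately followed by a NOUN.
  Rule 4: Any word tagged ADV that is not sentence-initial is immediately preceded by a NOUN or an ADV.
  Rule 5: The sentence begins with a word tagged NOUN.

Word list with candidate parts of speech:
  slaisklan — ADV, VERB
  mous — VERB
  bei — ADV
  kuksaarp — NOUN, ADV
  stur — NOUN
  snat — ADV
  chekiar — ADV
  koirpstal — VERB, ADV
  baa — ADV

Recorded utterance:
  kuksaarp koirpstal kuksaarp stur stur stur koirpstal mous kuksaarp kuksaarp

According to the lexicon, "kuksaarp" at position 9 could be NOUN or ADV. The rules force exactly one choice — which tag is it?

Candidates per position — 1:kuksaarp {NOUN,ADV}; 2:koirpstal {VERB,ADV}; 3:kuksaarp {NOUN,ADV}; 4:stur {NOUN}; 5:stur {NOUN}; 6:stur {NOUN}; 7:koirpstal {VERB,ADV}; 8:mous {VERB}; 9:kuksaarp {NOUN,ADV}; 10:kuksaarp {NOUN,ADV}.
Word 1 cannot be ADV — rule 1 would then fail for every completion. It is NOUN.
Word 7 cannot be VERB — rule 3 would then fail for every completion. It is ADV.
Word 9 cannot be ADV — rule 2 would then fail for every completion. It is NOUN.
Word 10 cannot be ADV — rule 2 would then fail for every completion. It is NOUN.
Word 2 cannot be ADV — rule 2 would then fail for every completion. It is VERB.
Word 3 cannot be ADV — rule 2 would then fail for every completion. It is NOUN.
The unique satisfying tagging is: NOUN VERB NOUN NOUN NOUN NOUN ADV VERB NOUN NOUN.
Checking: rule 1 holds; rule 2 holds; rule 3 holds; rule 4 holds; rule 5 holds.

NOUN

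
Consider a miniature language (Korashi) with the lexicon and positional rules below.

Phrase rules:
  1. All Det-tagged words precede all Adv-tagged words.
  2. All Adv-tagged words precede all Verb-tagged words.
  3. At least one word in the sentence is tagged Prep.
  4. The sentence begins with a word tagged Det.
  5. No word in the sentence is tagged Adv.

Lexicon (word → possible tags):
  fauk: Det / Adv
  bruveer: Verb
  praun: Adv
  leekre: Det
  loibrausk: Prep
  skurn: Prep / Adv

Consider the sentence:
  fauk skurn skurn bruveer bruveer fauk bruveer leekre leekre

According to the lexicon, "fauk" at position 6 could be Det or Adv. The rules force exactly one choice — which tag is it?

Candidates per position — 1:fauk {Det,Adv}; 2:skurn {Prep,Adv}; 3:skurn {Prep,Adv}; 4:bruveer {Verb}; 5:bruveer {Verb}; 6:fauk {Det,Adv}; 7:bruveer {Verb}; 8:leekre {Det}; 9:leekre {Det}.
Word 1 cannot be Adv — rule 1 would then fail for every completion. It is Det.
Word 2 cannot be Adv — rule 1 would then fail for every completion. It is Prep.
Word 3 cannot be Adv — rule 1 would then fail for every completion. It is Prep.
Word 6 cannot be Adv — rule 1 would then fail for every completion. It is Det.
The only consistent sequence is: Det Prep Prep Verb Verb Det Verb Det Det.
Rule-by-rule: rule 1 satisfied; rule 2 satisfied; rule 3 satisfied; rule 4 satisfied; rule 5 satisfied.

Det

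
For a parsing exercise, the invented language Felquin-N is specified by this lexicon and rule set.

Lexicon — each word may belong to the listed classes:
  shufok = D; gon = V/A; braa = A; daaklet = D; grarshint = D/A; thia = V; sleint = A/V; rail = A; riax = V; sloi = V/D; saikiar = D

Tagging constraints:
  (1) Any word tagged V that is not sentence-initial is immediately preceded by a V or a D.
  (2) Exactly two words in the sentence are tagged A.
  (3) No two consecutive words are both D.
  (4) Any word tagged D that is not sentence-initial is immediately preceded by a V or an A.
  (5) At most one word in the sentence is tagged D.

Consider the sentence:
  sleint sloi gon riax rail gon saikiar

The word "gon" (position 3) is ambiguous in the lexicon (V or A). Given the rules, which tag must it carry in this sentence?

V

Candidates per position — 1:sleint {A,V}; 2:sloi {V,D}; 3:gon {V,A}; 4:riax {V}; 5:rail {A}; 6:gon {V,A}; 7:saikiar {D}.
If word 2 were D, no tagging could satisfy rule 5; so word 2 is V.
If word 3 were A, no tagging could satisfy rule 1; so word 3 is V.
If word 6 were V, no tagging could satisfy rule 1; so word 6 is A.
If word 1 were A, no tagging could satisfy rule 1; so word 1 is V.
The unique satisfying tagging is: V V V V A A D.
Checking: rule 1 ✓; rule 2 ✓; rule 3 ✓; rule 4 ✓; rule 5 ✓.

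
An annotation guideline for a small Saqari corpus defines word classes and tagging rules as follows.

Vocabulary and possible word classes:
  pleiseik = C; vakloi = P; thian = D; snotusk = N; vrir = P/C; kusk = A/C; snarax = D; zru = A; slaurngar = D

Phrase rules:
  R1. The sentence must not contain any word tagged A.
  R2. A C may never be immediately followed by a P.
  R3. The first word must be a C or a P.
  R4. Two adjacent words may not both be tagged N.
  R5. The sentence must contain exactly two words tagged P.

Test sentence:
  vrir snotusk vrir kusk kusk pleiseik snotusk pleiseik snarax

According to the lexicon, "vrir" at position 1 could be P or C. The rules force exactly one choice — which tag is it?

P

Candidates per position — 1:vrir {P,C}; 2:snotusk {N}; 3:vrir {P,C}; 4:kusk {A,C}; 5:kusk {A,C}; 6:pleiseik {C}; 7:snotusk {N}; 8:pleiseik {C}; 9:snarax {D}.
If word 1 were C, no tagging could satisfy rule 5; so word 1 is P.
If word 3 were C, no tagging could satisfy rule 5; so word 3 is P.
If word 4 were A, no tagging could satisfy rule 1; so word 4 is C.
If word 5 were A, no tagging could satisfy rule 1; so word 5 is C.
The only consistent sequence is: P N P C C C N C D.
Check: rule 1 satisfied; rule 2 satisfied; rule 3 satisfied; rule 4 satisfied; rule 5 satisfied.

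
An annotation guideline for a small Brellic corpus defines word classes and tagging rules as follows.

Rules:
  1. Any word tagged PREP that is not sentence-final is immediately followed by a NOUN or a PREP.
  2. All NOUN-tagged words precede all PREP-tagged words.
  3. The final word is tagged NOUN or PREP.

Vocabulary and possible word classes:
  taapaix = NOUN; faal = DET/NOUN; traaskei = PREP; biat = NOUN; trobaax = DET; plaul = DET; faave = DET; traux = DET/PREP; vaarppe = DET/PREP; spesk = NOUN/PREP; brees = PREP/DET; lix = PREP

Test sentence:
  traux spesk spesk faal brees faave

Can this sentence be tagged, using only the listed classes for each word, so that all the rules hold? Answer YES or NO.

Candidates per position — 1:traux {DET,PREP}; 2:spesk {NOUN,PREP}; 3:spesk {NOUN,PREP}; 4:faal {DET,NOUN}; 5:brees {PREP,DET}; 6:faave {DET}.
Rule 3 cannot be satisfied by any choice of tags from the lexicon.
So there is no consistent tagging.

NO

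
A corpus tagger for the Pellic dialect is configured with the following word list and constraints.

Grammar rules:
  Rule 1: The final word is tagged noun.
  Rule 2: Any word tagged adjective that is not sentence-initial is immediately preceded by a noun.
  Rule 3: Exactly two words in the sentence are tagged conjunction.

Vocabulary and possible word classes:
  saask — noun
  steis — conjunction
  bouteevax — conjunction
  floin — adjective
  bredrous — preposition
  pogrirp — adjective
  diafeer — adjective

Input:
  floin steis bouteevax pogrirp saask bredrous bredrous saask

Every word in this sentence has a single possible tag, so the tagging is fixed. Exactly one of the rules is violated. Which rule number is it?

Fixed tagging: adjective conjunction conjunction adjective noun preposition preposition noun.
Checking each rule: R1 holds, R2 violated, R3 holds.
Only rule 2 fails.

2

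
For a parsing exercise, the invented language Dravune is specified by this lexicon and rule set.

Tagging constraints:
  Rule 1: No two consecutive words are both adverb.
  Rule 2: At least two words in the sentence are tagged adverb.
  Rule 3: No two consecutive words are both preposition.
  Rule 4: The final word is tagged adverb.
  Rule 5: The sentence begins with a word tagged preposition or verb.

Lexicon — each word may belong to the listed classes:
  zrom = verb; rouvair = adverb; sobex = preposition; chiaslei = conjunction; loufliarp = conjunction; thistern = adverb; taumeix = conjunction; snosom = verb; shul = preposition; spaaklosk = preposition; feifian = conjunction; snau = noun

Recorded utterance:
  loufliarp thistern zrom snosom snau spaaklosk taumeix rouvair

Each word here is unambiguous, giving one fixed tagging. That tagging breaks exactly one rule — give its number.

Fixed tagging: conjunction adverb verb verb noun preposition conjunction adverb.
Checking each rule: R1 ✓, R2 ✓, R3 ✓, R4 ✓, R5 ✗.
Only rule 5 fails.

5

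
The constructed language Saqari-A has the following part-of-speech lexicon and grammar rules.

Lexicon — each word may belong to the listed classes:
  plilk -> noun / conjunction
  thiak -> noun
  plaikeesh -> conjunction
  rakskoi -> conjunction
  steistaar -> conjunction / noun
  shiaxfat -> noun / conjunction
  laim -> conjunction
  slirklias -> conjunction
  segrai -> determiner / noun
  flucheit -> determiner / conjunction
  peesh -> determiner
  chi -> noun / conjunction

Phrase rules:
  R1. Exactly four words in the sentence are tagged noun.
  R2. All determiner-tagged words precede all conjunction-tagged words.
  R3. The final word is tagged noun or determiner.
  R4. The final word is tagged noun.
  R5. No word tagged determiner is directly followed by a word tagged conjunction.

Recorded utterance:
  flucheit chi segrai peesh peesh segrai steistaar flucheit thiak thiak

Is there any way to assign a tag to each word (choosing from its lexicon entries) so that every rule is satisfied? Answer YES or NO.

YES

Candidates per position — 1:flucheit {determiner,conjunction}; 2:chi {noun,conjunction}; 3:segrai {determiner,noun}; 4:peesh {determiner}; 5:peesh {determiner}; 6:segrai {determiner,noun}; 7:steistaar {conjunction,noun}; 8:flucheit {determiner,conjunction}; 9:thiak {noun}; 10:thiak {noun}.
One satisfying assignment: determiner noun determiner determiner determiner determiner noun determiner noun noun.
Check: rule 1 holds; rule 2 holds; rule 3 holds; rule 4 holds; rule 5 holds.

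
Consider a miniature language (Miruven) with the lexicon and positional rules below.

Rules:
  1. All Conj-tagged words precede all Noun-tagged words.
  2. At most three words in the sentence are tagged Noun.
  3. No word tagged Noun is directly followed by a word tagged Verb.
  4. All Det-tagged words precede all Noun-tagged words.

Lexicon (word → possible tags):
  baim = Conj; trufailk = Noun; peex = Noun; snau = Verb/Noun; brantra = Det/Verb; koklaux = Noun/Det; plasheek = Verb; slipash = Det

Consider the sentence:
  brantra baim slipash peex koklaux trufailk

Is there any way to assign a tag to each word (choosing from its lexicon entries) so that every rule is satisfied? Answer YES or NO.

Candidates per position — 1:brantra {Det,Verb}; 2:baim {Conj}; 3:slipash {Det}; 4:peex {Noun}; 5:koklaux {Noun,Det}; 6:trufailk {Noun}.
One satisfying assignment: Verb Conj Det Noun Noun Noun.
Rule-by-rule: rule 1 ✓; rule 2 ✓; rule 3 ✓; rule 4 ✓.

YES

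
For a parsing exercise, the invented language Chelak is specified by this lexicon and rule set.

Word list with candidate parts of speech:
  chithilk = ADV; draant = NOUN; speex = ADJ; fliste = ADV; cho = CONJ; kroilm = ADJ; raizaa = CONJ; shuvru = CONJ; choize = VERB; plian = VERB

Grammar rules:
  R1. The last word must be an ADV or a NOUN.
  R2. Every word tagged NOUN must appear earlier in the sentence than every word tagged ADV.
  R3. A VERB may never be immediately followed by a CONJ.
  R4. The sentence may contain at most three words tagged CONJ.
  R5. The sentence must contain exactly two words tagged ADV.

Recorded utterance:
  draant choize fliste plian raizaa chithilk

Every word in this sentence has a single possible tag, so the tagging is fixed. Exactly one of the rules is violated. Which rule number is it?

Fixed tagging: NOUN VERB ADV VERB CONJ ADV.
Applying the rules: R1 ✓, R2 ✓, R3 ✗, R4 ✓, R5 ✓.
Only rule 3 fails.

3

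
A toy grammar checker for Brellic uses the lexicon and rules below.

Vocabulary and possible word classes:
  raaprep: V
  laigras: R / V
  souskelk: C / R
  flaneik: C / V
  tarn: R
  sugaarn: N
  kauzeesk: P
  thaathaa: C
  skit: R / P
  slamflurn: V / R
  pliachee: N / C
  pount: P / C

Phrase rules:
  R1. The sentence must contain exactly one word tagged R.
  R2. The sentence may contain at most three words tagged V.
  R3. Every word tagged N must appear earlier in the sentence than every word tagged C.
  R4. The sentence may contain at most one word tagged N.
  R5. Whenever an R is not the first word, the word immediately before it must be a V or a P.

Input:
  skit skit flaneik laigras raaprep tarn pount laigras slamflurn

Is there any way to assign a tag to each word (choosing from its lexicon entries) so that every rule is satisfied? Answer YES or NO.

Candidates per position — 1:skit {R,P}; 2:skit {R,P}; 3:flaneik {C,V}; 4:laigras {R,V}; 5:raaprep {V}; 6:tarn {R}; 7:pount {P,C}; 8:laigras {R,V}; 9:slamflurn {V,R}.
Every candidate sequence violates at least one rule; no consistent tagging exists.

NO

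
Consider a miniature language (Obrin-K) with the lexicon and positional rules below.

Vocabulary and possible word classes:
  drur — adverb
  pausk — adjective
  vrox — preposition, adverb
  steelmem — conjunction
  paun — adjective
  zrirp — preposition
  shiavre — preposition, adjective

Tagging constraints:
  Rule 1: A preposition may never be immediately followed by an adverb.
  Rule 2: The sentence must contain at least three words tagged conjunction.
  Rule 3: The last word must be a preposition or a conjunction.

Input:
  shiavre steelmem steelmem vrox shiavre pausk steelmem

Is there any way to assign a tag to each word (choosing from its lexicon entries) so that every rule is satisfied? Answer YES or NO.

Candidates per position — 1:shiavre {preposition,adjective}; 2:steelmem {conjunction}; 3:steelmem {conjunction}; 4:vrox {preposition,adverb}; 5:shiavre {preposition,adjective}; 6:pausk {adjective}; 7:steelmem {conjunction}.
One satisfying assignment: preposition conjunction conjunction adverb preposition adjective conjunction.
Check: rule 1 holds; rule 2 holds; rule 3 holds.

YES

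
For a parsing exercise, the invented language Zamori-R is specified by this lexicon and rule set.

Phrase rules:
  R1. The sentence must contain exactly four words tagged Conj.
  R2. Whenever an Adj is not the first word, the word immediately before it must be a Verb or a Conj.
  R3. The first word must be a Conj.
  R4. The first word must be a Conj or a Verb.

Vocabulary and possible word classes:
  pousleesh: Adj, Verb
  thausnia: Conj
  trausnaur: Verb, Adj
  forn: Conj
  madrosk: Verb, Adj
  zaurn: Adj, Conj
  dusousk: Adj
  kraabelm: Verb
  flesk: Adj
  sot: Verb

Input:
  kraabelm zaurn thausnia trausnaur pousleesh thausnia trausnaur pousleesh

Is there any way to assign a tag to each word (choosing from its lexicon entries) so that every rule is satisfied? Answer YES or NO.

NO

Candidates per position — 1:kraabelm {Verb}; 2:zaurn {Adj,Conj}; 3:thausnia {Conj}; 4:trausnaur {Verb,Adj}; 5:pousleesh {Adj,Verb}; 6:thausnia {Conj}; 7:trausnaur {Verb,Adj}; 8:pousleesh {Adj,Verb}.
Rule 1 cannot be satisfied by any choice of tags from the lexicon.
So there is no consistent tagging.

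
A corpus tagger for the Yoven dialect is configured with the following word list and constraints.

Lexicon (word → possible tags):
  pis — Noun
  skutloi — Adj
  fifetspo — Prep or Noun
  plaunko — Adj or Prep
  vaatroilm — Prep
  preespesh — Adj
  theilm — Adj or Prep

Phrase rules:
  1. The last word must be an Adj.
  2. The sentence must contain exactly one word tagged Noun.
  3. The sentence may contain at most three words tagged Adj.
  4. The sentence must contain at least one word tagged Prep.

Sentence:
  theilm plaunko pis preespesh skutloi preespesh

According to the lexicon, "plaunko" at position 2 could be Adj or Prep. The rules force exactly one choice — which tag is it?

Candidates per position — 1:theilm {Adj,Prep}; 2:plaunko {Adj,Prep}; 3:pis {Noun}; 4:preespesh {Adj}; 5:skutloi {Adj}; 6:preespesh {Adj}.
At position 1, choosing Adj makes rule 3 impossible to satisfy; hence Prep.
At position 2, choosing Adj makes rule 3 impossible to satisfy; hence Prep.
That leaves exactly one tagging: Prep Prep Noun Adj Adj Adj.
Rule-by-rule: rule 1 satisfied; rule 2 satisfied; rule 3 satisfied; rule 4 satisfied.

Prep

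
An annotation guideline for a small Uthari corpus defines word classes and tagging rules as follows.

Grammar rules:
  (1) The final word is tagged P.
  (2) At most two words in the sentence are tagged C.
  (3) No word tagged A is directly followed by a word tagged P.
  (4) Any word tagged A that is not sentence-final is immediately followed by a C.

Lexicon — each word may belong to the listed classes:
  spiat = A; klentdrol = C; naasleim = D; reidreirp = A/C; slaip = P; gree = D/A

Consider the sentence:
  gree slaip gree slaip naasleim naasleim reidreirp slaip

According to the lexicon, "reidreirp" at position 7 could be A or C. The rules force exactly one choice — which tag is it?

Candidates per position — 1:gree {D,A}; 2:slaip {P}; 3:gree {D,A}; 4:slaip {P}; 5:naasleim {D}; 6:naasleim {D}; 7:reidreirp {A,C}; 8:slaip {P}.
Word 1 cannot be A — rule 3 would then fail for every completion. It is D.
Word 3 cannot be A — rule 3 would then fail for every completion. It is D.
Word 7 cannot be A — rule 3 would then fail for every completion. It is C.
That leaves exactly one tagging: D P D P D D C P.
Rule-by-rule: rule 1 satisfied; rule 2 satisfied; rule 3 satisfied; rule 4 satisfied.

C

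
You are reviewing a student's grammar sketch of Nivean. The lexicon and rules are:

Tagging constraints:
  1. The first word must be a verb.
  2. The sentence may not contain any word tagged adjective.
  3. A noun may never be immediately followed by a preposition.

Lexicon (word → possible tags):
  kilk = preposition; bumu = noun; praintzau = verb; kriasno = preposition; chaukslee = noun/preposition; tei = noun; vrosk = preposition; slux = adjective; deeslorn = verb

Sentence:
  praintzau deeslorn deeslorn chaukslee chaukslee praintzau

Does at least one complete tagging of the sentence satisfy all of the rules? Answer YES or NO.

YES

Candidates per position — 1:praintzau {verb}; 2:deeslorn {verb}; 3:deeslorn {verb}; 4:chaukslee {noun,preposition}; 5:chaukslee {noun,preposition}; 6:praintzau {verb}.
One satisfying assignment: verb verb verb noun noun verb.
Checking: rule 1 satisfied; rule 2 satisfied; rule 3 satisfied.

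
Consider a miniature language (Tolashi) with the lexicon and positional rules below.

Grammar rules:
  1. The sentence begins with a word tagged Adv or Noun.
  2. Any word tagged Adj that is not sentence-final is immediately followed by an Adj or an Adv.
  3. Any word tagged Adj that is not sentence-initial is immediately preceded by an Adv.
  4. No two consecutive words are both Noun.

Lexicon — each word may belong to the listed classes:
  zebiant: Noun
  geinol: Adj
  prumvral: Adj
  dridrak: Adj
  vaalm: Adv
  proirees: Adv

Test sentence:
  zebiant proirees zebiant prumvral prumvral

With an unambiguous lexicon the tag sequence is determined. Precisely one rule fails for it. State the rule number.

3

Fixed tagging: Noun Adv Noun Adj Adj.
Rule check: R1 holds, R2 holds, R3 violated, R4 holds.
Only rule 3 fails.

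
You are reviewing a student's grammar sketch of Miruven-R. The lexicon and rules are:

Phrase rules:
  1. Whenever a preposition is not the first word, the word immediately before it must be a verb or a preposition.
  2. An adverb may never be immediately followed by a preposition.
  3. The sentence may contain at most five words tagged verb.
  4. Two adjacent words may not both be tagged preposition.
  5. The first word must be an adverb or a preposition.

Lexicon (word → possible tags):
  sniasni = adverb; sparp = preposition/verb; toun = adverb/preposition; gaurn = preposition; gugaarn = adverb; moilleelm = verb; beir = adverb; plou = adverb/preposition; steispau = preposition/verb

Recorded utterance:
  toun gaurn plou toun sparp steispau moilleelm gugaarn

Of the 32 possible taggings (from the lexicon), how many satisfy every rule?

Candidates per position — 1:toun {adverb,preposition}; 2:gaurn {preposition}; 3:plou {adverb,preposition}; 4:toun {adverb,preposition}; 5:sparp {preposition,verb}; 6:steispau {preposition,verb}; 7:moilleelm {verb}; 8:gugaarn {adverb}.
There are 32 candidate sequences in total.
Every candidate sequence violates at least one rule; no consistent tagging exists.
Count = 0.

0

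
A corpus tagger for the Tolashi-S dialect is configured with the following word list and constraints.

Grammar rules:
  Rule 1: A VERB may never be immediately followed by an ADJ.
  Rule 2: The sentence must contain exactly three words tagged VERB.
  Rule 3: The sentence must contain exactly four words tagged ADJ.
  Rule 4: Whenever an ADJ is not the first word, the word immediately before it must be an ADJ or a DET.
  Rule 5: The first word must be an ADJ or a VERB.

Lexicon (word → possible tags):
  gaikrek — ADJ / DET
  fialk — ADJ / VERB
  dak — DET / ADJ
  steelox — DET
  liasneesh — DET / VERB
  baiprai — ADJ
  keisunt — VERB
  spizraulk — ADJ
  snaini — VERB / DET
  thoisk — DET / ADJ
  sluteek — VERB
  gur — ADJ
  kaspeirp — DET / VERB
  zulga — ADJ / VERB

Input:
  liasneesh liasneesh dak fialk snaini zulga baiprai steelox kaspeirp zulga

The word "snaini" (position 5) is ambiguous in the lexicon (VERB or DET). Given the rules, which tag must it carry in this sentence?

Candidates per position — 1:liasneesh {DET,VERB}; 2:liasneesh {DET,VERB}; 3:dak {DET,ADJ}; 4:fialk {ADJ,VERB}; 5:snaini {VERB,DET}; 6:zulga {ADJ,VERB}; 7:baiprai {ADJ}; 8:steelox {DET}; 9:kaspeirp {DET,VERB}; 10:zulga {ADJ,VERB}.
If word 1 were DET, no tagging could satisfy rule 5; so word 1 is VERB.
If word 5 were VERB, no tagging could satisfy rule 1; so word 5 is DET.
If word 6 were VERB, no tagging could satisfy rule 1; so word 6 is ADJ.
The remaining ambiguous positions (2, 3, 4, 9, 10) are resolved jointly — only one combination satisfies every rule.
That leaves exactly one tagging: VERB DET ADJ ADJ DET ADJ ADJ DET VERB VERB.
Rule-by-rule: rule 1 ok; rule 2 ok; rule 3 ok; rule 4 ok; rule 5 ok.

DET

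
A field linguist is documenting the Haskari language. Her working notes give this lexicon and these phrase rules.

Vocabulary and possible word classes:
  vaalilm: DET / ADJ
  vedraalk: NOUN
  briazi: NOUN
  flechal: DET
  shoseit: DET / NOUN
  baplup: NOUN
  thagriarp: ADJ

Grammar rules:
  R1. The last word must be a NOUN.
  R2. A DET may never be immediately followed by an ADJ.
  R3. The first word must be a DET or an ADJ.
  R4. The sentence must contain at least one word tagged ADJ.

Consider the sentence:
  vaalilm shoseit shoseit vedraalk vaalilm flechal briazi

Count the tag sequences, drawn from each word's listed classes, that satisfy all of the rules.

Candidates per position — 1:vaalilm {DET,ADJ}; 2:shoseit {DET,NOUN}; 3:shoseit {DET,NOUN}; 4:vedraalk {NOUN}; 5:vaalilm {DET,ADJ}; 6:flechal {DET}; 7:briazi {NOUN}.
There are 16 candidate sequences in total.
Checking each against the rules leaves 12 sequences.
Count = 12.

12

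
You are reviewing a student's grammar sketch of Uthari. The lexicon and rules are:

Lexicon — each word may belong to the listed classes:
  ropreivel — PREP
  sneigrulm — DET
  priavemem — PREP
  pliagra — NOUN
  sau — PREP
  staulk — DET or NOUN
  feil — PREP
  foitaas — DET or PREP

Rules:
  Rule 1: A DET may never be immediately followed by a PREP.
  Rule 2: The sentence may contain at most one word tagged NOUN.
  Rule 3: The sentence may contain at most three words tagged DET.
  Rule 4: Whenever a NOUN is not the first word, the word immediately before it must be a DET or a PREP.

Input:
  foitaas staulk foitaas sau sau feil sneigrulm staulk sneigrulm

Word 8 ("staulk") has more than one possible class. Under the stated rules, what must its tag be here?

Candidates per position — 1:foitaas {DET,PREP}; 2:staulk {DET,NOUN}; 3:foitaas {DET,PREP}; 4:sau {PREP}; 5:sau {PREP}; 6:feil {PREP}; 7:sneigrulm {DET}; 8:staulk {DET,NOUN}; 9:sneigrulm {DET}.
Position 2: tagging it DET would leave rule 1 unsatisfiable, so it must be NOUN.
Position 3: tagging it DET would leave rule 1 unsatisfiable, so it must be PREP.
Position 8: tagging it NOUN would leave rule 2 unsatisfiable, so it must be DET.
Position 1: tagging it DET would leave rule 3 unsatisfiable, so it must be PREP.
The only consistent sequence is: PREP NOUN PREP PREP PREP PREP DET DET DET.
Verifying each rule — rule 1 satisfied; rule 2 satisfied; rule 3 satisfied; rule 4 satisfied.

DET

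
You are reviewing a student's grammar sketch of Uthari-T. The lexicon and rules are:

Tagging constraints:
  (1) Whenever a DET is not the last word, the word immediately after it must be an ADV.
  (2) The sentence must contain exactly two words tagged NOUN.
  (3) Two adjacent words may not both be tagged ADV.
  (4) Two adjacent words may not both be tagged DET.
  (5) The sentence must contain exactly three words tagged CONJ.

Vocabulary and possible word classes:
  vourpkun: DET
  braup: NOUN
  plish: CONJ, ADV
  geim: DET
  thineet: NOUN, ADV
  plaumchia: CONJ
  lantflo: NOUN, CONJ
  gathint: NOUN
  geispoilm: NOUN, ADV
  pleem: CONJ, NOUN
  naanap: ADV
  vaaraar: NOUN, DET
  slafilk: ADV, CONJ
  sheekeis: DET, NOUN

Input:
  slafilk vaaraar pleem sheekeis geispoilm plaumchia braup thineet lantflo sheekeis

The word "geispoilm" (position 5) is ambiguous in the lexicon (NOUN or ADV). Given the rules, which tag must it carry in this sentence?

Candidates per position — 1:slafilk {ADV,CONJ}; 2:vaaraar {NOUN,DET}; 3:pleem {CONJ,NOUN}; 4:sheekeis {DET,NOUN}; 5:geispoilm {NOUN,ADV}; 6:plaumchia {CONJ}; 7:braup {NOUN}; 8:thineet {NOUN,ADV}; 9:lantflo {NOUN,CONJ}; 10:sheekeis {DET,NOUN}.
Word 2 cannot be DET — rule 1 would then fail for every completion. It is NOUN.
Word 3 cannot be NOUN — rule 2 would then fail for every completion. It is CONJ.
Word 4 cannot be NOUN — rule 2 would then fail for every completion. It is DET.
Word 5 cannot be NOUN — rule 1 would then fail for every completion. It is ADV.
Word 8 cannot be NOUN — rule 2 would then fail for every completion. It is ADV.
Word 9 cannot be NOUN — rule 2 would then fail for every completion. It is CONJ.
Word 10 cannot be NOUN — rule 2 would then fail for every completion. It is DET.
Word 1 cannot be CONJ — rule 5 would then fail for every completion. It is ADV.
That leaves exactly one tagging: ADV NOUN CONJ DET ADV CONJ NOUN ADV CONJ DET.
Check: rule 1 holds; rule 2 holds; rule 3 holds; rule 4 holds; rule 5 holds.

ADV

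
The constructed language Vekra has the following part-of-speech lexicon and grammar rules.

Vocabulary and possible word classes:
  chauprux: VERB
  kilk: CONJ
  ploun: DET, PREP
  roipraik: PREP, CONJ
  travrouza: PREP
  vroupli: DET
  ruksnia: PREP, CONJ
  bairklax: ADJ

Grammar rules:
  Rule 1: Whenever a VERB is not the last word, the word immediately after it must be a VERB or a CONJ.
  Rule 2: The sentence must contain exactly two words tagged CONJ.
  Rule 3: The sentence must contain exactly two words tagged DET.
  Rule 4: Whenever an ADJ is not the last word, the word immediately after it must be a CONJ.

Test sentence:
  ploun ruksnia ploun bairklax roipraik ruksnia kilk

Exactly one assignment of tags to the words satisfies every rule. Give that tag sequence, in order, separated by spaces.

Candidates per position — 1:ploun {DET,PREP}; 2:ruksnia {PREP,CONJ}; 3:ploun {DET,PREP}; 4:bairklax {ADJ}; 5:roipraik {PREP,CONJ}; 6:ruksnia {PREP,CONJ}; 7:kilk {CONJ}.
Position 1: tagging it PREP would leave rule 3 unsatisfiable, so it must be DET.
Position 3: tagging it PREP would leave rule 3 unsatisfiable, so it must be DET.
Position 5: tagging it PREP would leave rule 4 unsatisfiable, so it must be CONJ.
Position 6: tagging it CONJ would leave rule 2 unsatisfiable, so it must be PREP.
Position 2: tagging it CONJ would leave rule 2 unsatisfiable, so it must be PREP.
The unique satisfying tagging is: DET PREP DET ADJ CONJ PREP CONJ.
Checking: rule 1 ✓; rule 2 ✓; rule 3 ✓; rule 4 ✓.

DET PREP DET ADJ CONJ PREP CONJ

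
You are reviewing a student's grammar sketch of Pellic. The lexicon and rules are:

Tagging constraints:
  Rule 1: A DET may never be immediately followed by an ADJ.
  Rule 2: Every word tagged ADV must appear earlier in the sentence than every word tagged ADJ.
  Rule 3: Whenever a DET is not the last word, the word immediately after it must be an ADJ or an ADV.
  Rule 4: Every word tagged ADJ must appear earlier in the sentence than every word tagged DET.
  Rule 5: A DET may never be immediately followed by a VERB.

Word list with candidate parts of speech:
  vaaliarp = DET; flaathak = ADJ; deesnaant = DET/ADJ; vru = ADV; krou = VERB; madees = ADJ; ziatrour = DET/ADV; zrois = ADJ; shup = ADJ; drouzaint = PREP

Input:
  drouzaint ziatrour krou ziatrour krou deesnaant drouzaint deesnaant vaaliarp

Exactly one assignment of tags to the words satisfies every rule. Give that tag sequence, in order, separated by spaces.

Candidates per position — 1:drouzaint {PREP}; 2:ziatrour {DET,ADV}; 3:krou {VERB}; 4:ziatrour {DET,ADV}; 5:krou {VERB}; 6:deesnaant {DET,ADJ}; 7:drouzaint {PREP}; 8:deesnaant {DET,ADJ}; 9:vaaliarp {DET}.
Position 2: DET is ruled out by rule 3; that leaves ADV.
Position 4: DET is ruled out by rule 3; that leaves ADV.
Position 6: DET is ruled out by rule 3; that leaves ADJ.
Position 8: DET is ruled out by rule 3; that leaves ADJ.
That leaves exactly one tagging: PREP ADV VERB ADV VERB ADJ PREP ADJ DET.
Checking: rule 1 satisfied; rule 2 satisfied; rule 3 satisfied; rule 4 satisfied; rule 5 satisfied.

PREP ADV VERB ADV VERB ADJ PREP ADJ DET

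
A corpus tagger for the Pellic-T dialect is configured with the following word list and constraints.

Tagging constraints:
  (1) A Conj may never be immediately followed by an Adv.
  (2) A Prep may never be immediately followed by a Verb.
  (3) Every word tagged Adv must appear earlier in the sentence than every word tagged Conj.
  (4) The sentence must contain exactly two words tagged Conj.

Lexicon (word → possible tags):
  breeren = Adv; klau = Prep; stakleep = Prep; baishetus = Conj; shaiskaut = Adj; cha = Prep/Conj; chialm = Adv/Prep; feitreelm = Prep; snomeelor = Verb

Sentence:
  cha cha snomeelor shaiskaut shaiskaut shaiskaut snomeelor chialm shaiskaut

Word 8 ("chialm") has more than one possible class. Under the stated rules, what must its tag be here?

Candidates per position — 1:cha {Prep,Conj}; 2:cha {Prep,Conj}; 3:snomeelor {Verb}; 4:shaiskaut {Adj}; 5:shaiskaut {Adj}; 6:shaiskaut {Adj}; 7:snomeelor {Verb}; 8:chialm {Adv,Prep}; 9:shaiskaut {Adj}.
Position 1: tagging it Prep would leave rule 4 unsatisfiable, so it must be Conj.
Position 2: tagging it Prep would leave rule 2 unsatisfiable, so it must be Conj.
Position 8: tagging it Adv would leave rule 3 unsatisfiable, so it must be Prep.
So the tagging must be: Conj Conj Verb Adj Adj Adj Verb Prep Adj.
Check: rule 1 holds; rule 2 holds; rule 3 holds; rule 4 holds.

Prep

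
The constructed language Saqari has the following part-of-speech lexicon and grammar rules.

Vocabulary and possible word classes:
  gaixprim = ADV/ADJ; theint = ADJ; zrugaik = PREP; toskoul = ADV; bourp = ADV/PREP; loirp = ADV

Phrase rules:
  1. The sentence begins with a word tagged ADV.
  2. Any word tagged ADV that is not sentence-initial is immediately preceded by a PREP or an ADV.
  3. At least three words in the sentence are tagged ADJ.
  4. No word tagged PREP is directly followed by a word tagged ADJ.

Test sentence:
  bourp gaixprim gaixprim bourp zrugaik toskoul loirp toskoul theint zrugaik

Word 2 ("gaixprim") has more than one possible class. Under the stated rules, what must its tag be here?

Candidates per position — 1:bourp {ADV,PREP}; 2:gaixprim {ADV,ADJ}; 3:gaixprim {ADV,ADJ}; 4:bourp {ADV,PREP}; 5:zrugaik {PREP}; 6:toskoul {ADV}; 7:loirp {ADV}; 8:toskoul {ADV}; 9:theint {ADJ}; 10:zrugaik {PREP}.
At position 1, choosing PREP makes rule 1 impossible to satisfy; hence ADV.
At position 2, choosing ADV makes rule 3 impossible to satisfy; hence ADJ.
At position 3, choosing ADV makes rule 2 impossible to satisfy; hence ADJ.
At position 4, choosing ADV makes rule 2 impossible to satisfy; hence PREP.
So the tagging must be: ADV ADJ ADJ PREP PREP ADV ADV ADV ADJ PREP.
Checking: rule 1 ok; rule 2 ok; rule 3 ok; rule 4 ok.

ADJ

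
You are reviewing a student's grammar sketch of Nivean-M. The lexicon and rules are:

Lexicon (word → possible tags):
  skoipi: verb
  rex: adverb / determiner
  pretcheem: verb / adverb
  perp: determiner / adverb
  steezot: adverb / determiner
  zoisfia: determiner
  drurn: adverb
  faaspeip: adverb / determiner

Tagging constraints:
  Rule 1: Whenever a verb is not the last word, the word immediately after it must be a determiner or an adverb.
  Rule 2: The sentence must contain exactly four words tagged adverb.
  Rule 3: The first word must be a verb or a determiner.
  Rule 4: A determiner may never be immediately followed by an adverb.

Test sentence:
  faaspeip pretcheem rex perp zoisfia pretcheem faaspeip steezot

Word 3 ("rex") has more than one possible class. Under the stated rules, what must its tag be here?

adverb

Candidates per position — 1:faaspeip {adverb,determiner}; 2:pretcheem {verb,adverb}; 3:rex {adverb,determiner}; 4:perp {determiner,adverb}; 5:zoisfia {determiner}; 6:pretcheem {verb,adverb}; 7:faaspeip {adverb,determiner}; 8:steezot {adverb,determiner}.
Position 1: adverb is ruled out by rule 3; that leaves determiner.
Position 2: adverb is ruled out by rule 4; that leaves verb.
Position 6: adverb is ruled out by rule 4; that leaves verb.
Position 7: determiner is ruled out by rule 2; that leaves adverb.
Position 8: determiner is ruled out by rule 2; that leaves adverb.
Position 3: determiner is ruled out by rule 2; that leaves adverb.
Position 4: determiner is ruled out by rule 2; that leaves adverb.
The only consistent sequence is: determiner verb adverb adverb determiner verb adverb adverb.
Checking: rule 1 holds; rule 2 holds; rule 3 holds; rule 4 holds.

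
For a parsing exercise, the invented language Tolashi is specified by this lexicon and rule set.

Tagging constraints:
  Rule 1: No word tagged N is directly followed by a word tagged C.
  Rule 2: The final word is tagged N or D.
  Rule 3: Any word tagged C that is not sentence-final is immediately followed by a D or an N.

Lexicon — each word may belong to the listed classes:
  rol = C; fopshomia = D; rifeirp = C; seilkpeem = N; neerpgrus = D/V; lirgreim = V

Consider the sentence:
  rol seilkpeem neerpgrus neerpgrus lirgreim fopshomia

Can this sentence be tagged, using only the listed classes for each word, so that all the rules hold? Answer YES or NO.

YES

Candidates per position — 1:rol {C}; 2:seilkpeem {N}; 3:neerpgrus {D,V}; 4:neerpgrus {D,V}; 5:lirgreim {V}; 6:fopshomia {D}.
One satisfying assignment: C N V V V D.
Check: rule 1 ok; rule 2 ok; rule 3 ok.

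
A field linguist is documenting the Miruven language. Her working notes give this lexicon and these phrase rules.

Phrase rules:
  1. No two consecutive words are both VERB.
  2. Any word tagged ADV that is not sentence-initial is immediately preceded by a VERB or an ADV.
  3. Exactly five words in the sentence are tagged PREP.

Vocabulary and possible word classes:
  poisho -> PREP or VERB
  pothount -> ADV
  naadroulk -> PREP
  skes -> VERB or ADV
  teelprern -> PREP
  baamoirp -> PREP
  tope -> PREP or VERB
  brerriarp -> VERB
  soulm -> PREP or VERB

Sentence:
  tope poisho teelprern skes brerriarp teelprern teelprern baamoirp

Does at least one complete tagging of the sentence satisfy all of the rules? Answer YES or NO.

Candidates per position — 1:tope {PREP,VERB}; 2:poisho {PREP,VERB}; 3:teelprern {PREP}; 4:skes {VERB,ADV}; 5:brerriarp {VERB}; 6:teelprern {PREP}; 7:teelprern {PREP}; 8:baamoirp {PREP}.
Every candidate sequence violates at least one rule; no consistent tagging exists.

NO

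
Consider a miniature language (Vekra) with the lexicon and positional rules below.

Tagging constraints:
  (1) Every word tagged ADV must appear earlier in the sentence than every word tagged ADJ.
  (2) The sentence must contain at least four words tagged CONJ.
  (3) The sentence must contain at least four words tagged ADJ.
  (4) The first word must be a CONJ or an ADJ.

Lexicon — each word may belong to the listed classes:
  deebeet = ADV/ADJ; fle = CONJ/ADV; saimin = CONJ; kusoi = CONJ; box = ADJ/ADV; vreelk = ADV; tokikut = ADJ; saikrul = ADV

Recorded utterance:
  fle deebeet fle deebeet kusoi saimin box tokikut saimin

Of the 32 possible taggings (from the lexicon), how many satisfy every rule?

1

Candidates per position — 1:fle {CONJ,ADV}; 2:deebeet {ADV,ADJ}; 3:fle {CONJ,ADV}; 4:deebeet {ADV,ADJ}; 5:kusoi {CONJ}; 6:saimin {CONJ}; 7:box {ADJ,ADV}; 8:tokikut {ADJ}; 9:saimin {CONJ}.
There are 32 candidate sequences in total.
The sequences that satisfy every rule: CONJ ADJ CONJ ADJ CONJ CONJ ADJ ADJ CONJ.
Count = 1.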